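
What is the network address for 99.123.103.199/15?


IP:   01100011.01111011.01100111.11000111
Mask: 11111111.11111110.00000000.00000000
AND operation:
Net:  01100011.01111010.00000000.00000000
Network: 99.122.0.0/15


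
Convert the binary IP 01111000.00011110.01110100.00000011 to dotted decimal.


01111000 = 120
00011110 = 30
01110100 = 116
00000011 = 3
IP: 120.30.116.3


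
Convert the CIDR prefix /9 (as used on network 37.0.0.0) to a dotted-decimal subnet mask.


/9 means 9 network bits, 23 host bits
Binary: 11111111100000000000000000000000
Mask: 255.128.0.0


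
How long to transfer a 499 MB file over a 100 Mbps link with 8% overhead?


Effective throughput = 100 * (1 - 8/100) = 92 Mbps
File size in Mb = 499 * 8 = 3992 Mb
Time = 3992 / 92
Time = 43.3913 seconds


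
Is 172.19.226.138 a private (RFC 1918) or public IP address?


RFC 1918 private ranges:
  10.0.0.0/8 (10.0.0.0 - 10.255.255.255)
  172.16.0.0/12 (172.16.0.0 - 172.31.255.255)
  192.168.0.0/16 (192.168.0.0 - 192.168.255.255)
Private (in 172.16.0.0/12)


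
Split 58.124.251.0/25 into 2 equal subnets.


New prefix = 25 + 1 = 26
Each subnet has 64 addresses
  58.124.251.0/26
  58.124.251.64/26
Subnets: 58.124.251.0/26, 58.124.251.64/26


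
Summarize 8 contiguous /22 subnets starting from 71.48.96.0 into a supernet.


Original prefix: /22
Number of subnets: 8 = 2^3
New prefix = 22 - 3 = 19
Supernet: 71.48.96.0/19


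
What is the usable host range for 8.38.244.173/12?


Network: 8.32.0.0
Broadcast: 8.47.255.255
First usable = network + 1
Last usable = broadcast - 1
Range: 8.32.0.1 to 8.47.255.254


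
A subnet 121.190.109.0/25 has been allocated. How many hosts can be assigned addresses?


Host bits = 32 - 25 = 7
Total addresses = 2^7 = 128
Usable = total - 2 (network and broadcast)
Usable hosts: 126


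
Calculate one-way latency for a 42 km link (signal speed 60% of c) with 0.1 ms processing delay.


Speed = 0.6 * 3e5 km/s = 180000 km/s
Propagation delay = 42 / 180000 = 0.0002 s = 0.2333 ms
Processing delay = 0.1 ms
Total one-way latency = 0.3333 ms


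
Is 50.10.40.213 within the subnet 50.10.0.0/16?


Subnet network: 50.10.0.0
Test IP AND mask: 50.10.0.0
Yes, 50.10.40.213 is in 50.10.0.0/16


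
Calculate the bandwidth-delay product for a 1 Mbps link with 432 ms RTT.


BDP = bandwidth * RTT
= 1 Mbps * 432 ms
= 1 * 1e6 * 432 / 1000 bits
= 432000 bits
= 54000 bytes
= 52.7344 KB
BDP = 432000 bits (54000 bytes)


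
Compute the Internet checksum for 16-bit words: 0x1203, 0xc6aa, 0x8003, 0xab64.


Sum all words (with carry folding):
+ 0x1203 = 0x1203
+ 0xc6aa = 0xd8ad
+ 0x8003 = 0x58b1
+ 0xab64 = 0x0416
One's complement: ~0x0416
Checksum = 0xfbe9


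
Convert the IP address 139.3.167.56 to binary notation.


139 = 10001011
3 = 00000011
167 = 10100111
56 = 00111000
Binary: 10001011.00000011.10100111.00111000


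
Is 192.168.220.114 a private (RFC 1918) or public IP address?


RFC 1918 private ranges:
  10.0.0.0/8 (10.0.0.0 - 10.255.255.255)
  172.16.0.0/12 (172.16.0.0 - 172.31.255.255)
  192.168.0.0/16 (192.168.0.0 - 192.168.255.255)
Private (in 192.168.0.0/16)


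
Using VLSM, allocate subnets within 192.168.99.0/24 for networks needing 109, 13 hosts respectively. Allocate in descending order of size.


109 hosts -> /25 (126 usable): 192.168.99.0/25
13 hosts -> /28 (14 usable): 192.168.99.128/28
Allocation: 192.168.99.0/25 (109 hosts, 126 usable); 192.168.99.128/28 (13 hosts, 14 usable)


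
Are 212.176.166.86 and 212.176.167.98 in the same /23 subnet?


Mask: 255.255.254.0
212.176.166.86 AND mask = 212.176.166.0
212.176.167.98 AND mask = 212.176.166.0
Yes, same subnet (212.176.166.0)


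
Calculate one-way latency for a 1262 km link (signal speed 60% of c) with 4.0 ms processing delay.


Speed = 0.6 * 3e5 km/s = 180000 km/s
Propagation delay = 1262 / 180000 = 0.007 s = 7.0111 ms
Processing delay = 4.0 ms
Total one-way latency = 11.0111 ms


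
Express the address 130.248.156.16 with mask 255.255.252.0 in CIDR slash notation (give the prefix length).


Binary: 11111111.11111111.11111100.00000000
Count leading 1s
Prefix: /22


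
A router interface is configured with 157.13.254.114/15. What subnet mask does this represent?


/15 means 15 network bits, 17 host bits
Binary: 11111111111111100000000000000000
Mask: 255.254.0.0


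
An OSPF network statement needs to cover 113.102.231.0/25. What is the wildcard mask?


Subnet mask: 255.255.255.128
Wildcard = 255.255.255.255 - subnet mask
255 - 255 = 0
255 - 255 = 0
255 - 255 = 0
255 - 128 = 127
Wildcard: 0.0.0.127


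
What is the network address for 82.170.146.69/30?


IP:   01010010.10101010.10010010.01000101
Mask: 11111111.11111111.11111111.11111100
AND operation:
Net:  01010010.10101010.10010010.01000100
Network: 82.170.146.68/30


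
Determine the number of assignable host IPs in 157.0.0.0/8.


Host bits = 32 - 8 = 24
Total addresses = 2^24 = 16777216
Usable = total - 2 (network and broadcast)
Usable hosts: 16777214


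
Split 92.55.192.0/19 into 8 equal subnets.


New prefix = 19 + 3 = 22
Each subnet has 1024 addresses
  92.55.192.0/22
  92.55.196.0/22
  92.55.200.0/22
  92.55.204.0/22
  92.55.208.0/22
  92.55.212.0/22
  92.55.216.0/22
  92.55.220.0/22
Subnets: 92.55.192.0/22, 92.55.196.0/22, 92.55.200.0/22, 92.55.204.0/22, 92.55.208.0/22, 92.55.212.0/22, 92.55.216.0/22, 92.55.220.0/22


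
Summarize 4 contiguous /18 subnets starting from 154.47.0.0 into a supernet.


Original prefix: /18
Number of subnets: 4 = 2^2
New prefix = 18 - 2 = 16
Supernet: 154.47.0.0/16


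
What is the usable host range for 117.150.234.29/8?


Network: 117.0.0.0
Broadcast: 117.255.255.255
First usable = network + 1
Last usable = broadcast - 1
Range: 117.0.0.1 to 117.255.255.254


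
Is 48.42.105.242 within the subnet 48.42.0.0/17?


Subnet network: 48.42.0.0
Test IP AND mask: 48.42.0.0
Yes, 48.42.105.242 is in 48.42.0.0/17


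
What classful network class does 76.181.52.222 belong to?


First octet: 76
Binary: 01001100
0xxxxxxx -> Class A (1-126)
Class A, default mask 255.0.0.0 (/8)


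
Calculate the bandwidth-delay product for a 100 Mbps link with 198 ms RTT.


BDP = bandwidth * RTT
= 100 Mbps * 198 ms
= 100 * 1e6 * 198 / 1000 bits
= 19800000 bits
= 2475000 bytes
= 2416.9922 KB
BDP = 19800000 bits (2475000 bytes)


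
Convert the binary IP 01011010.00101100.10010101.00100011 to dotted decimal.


01011010 = 90
00101100 = 44
10010101 = 149
00100011 = 35
IP: 90.44.149.35


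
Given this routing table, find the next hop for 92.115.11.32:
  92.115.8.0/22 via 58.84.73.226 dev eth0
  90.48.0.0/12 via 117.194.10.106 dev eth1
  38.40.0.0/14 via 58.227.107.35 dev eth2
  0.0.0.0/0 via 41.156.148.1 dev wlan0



Longest prefix match for 92.115.11.32:
  /22 92.115.8.0: MATCH
  /12 90.48.0.0: no
  /14 38.40.0.0: no
  /0 0.0.0.0: MATCH
Selected: next-hop 58.84.73.226 via eth0 (matched /22)


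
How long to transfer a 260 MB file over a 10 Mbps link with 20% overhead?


Effective throughput = 10 * (1 - 20/100) = 8 Mbps
File size in Mb = 260 * 8 = 2080 Mb
Time = 2080 / 8
Time = 260 seconds


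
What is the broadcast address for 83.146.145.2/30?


Network: 83.146.145.0/30
Host bits = 2
Set all host bits to 1:
Broadcast: 83.146.145.3


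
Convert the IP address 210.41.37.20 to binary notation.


210 = 11010010
41 = 00101001
37 = 00100101
20 = 00010100
Binary: 11010010.00101001.00100101.00010100


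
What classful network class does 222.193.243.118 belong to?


First octet: 222
Binary: 11011110
110xxxxx -> Class C (192-223)
Class C, default mask 255.255.255.0 (/24)


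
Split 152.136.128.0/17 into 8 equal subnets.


New prefix = 17 + 3 = 20
Each subnet has 4096 addresses
  152.136.128.0/20
  152.136.144.0/20
  152.136.160.0/20
  152.136.176.0/20
  152.136.192.0/20
  152.136.208.0/20
  152.136.224.0/20
  152.136.240.0/20
Subnets: 152.136.128.0/20, 152.136.144.0/20, 152.136.160.0/20, 152.136.176.0/20, 152.136.192.0/20, 152.136.208.0/20, 152.136.224.0/20, 152.136.240.0/20


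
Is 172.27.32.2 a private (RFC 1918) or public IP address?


RFC 1918 private ranges:
  10.0.0.0/8 (10.0.0.0 - 10.255.255.255)
  172.16.0.0/12 (172.16.0.0 - 172.31.255.255)
  192.168.0.0/16 (192.168.0.0 - 192.168.255.255)
Private (in 172.16.0.0/12)


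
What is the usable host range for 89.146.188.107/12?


Network: 89.144.0.0
Broadcast: 89.159.255.255
First usable = network + 1
Last usable = broadcast - 1
Range: 89.144.0.1 to 89.159.255.254


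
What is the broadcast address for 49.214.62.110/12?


Network: 49.208.0.0/12
Host bits = 20
Set all host bits to 1:
Broadcast: 49.223.255.255


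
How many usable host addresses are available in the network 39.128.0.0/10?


Host bits = 32 - 10 = 22
Total addresses = 2^22 = 4194304
Usable = total - 2 (network and broadcast)
Usable hosts: 4194302


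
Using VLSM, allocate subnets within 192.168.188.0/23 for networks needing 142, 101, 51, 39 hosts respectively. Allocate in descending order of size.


142 hosts -> /24 (254 usable): 192.168.188.0/24
101 hosts -> /25 (126 usable): 192.168.189.0/25
51 hosts -> /26 (62 usable): 192.168.189.128/26
39 hosts -> /26 (62 usable): 192.168.189.192/26
Allocation: 192.168.188.0/24 (142 hosts, 254 usable); 192.168.189.0/25 (101 hosts, 126 usable); 192.168.189.128/26 (51 hosts, 62 usable); 192.168.189.192/26 (39 hosts, 62 usable)


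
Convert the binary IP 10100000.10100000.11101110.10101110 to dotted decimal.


10100000 = 160
10100000 = 160
11101110 = 238
10101110 = 174
IP: 160.160.238.174


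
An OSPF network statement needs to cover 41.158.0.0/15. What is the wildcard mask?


Subnet mask: 255.254.0.0
Wildcard = 255.255.255.255 - subnet mask
255 - 255 = 0
255 - 254 = 1
255 - 0 = 255
255 - 0 = 255
Wildcard: 0.1.255.255


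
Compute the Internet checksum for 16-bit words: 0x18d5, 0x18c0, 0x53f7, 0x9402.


Sum all words (with carry folding):
+ 0x18d5 = 0x18d5
+ 0x18c0 = 0x3195
+ 0x53f7 = 0x858c
+ 0x9402 = 0x198f
One's complement: ~0x198f
Checksum = 0xe670


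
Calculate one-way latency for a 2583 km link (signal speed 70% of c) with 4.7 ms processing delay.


Speed = 0.7 * 3e5 km/s = 210000 km/s
Propagation delay = 2583 / 210000 = 0.0123 s = 12.3 ms
Processing delay = 4.7 ms
Total one-way latency = 17 ms


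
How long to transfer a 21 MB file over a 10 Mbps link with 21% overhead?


Effective throughput = 10 * (1 - 21/100) = 7.9 Mbps
File size in Mb = 21 * 8 = 168 Mb
Time = 168 / 7.9
Time = 21.2658 seconds


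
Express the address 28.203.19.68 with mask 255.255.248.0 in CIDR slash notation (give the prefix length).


Binary: 11111111.11111111.11111000.00000000
Count leading 1s
Prefix: /21


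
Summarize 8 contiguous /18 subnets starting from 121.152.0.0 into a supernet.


Original prefix: /18
Number of subnets: 8 = 2^3
New prefix = 18 - 3 = 15
Supernet: 121.152.0.0/15


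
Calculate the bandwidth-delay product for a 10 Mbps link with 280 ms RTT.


BDP = bandwidth * RTT
= 10 Mbps * 280 ms
= 10 * 1e6 * 280 / 1000 bits
= 2800000 bits
= 350000 bytes
= 341.7969 KB
BDP = 2800000 bits (350000 bytes)


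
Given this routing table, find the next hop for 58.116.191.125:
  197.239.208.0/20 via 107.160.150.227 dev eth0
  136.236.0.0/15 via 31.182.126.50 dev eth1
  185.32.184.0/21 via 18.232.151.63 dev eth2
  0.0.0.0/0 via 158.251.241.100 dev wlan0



Longest prefix match for 58.116.191.125:
  /20 197.239.208.0: no
  /15 136.236.0.0: no
  /21 185.32.184.0: no
  /0 0.0.0.0: MATCH
Selected: next-hop 158.251.241.100 via wlan0 (matched /0)


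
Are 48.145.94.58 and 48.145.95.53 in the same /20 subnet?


Mask: 255.255.240.0
48.145.94.58 AND mask = 48.145.80.0
48.145.95.53 AND mask = 48.145.80.0
Yes, same subnet (48.145.80.0)


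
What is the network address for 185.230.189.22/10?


IP:   10111001.11100110.10111101.00010110
Mask: 11111111.11000000.00000000.00000000
AND operation:
Net:  10111001.11000000.00000000.00000000
Network: 185.192.0.0/10


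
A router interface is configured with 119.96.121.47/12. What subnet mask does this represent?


/12 means 12 network bits, 20 host bits
Binary: 11111111111100000000000000000000
Mask: 255.240.0.0


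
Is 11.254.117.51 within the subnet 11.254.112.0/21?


Subnet network: 11.254.112.0
Test IP AND mask: 11.254.112.0
Yes, 11.254.117.51 is in 11.254.112.0/21


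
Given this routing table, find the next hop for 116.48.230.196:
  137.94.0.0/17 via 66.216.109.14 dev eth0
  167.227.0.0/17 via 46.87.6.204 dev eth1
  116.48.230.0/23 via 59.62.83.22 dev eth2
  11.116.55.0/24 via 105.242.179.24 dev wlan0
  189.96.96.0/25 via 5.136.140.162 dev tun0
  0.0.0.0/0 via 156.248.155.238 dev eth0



Longest prefix match for 116.48.230.196:
  /17 137.94.0.0: no
  /17 167.227.0.0: no
  /23 116.48.230.0: MATCH
  /24 11.116.55.0: no
  /25 189.96.96.0: no
  /0 0.0.0.0: MATCH
Selected: next-hop 59.62.83.22 via eth2 (matched /23)


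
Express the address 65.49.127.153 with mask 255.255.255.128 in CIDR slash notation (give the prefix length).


Binary: 11111111.11111111.11111111.10000000
Count leading 1s
Prefix: /25


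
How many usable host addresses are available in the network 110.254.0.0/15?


Host bits = 32 - 15 = 17
Total addresses = 2^17 = 131072
Usable = total - 2 (network and broadcast)
Usable hosts: 131070


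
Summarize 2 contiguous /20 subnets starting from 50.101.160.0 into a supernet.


Original prefix: /20
Number of subnets: 2 = 2^1
New prefix = 20 - 1 = 19
Supernet: 50.101.160.0/19


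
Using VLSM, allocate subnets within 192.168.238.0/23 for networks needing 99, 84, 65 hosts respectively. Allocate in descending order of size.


99 hosts -> /25 (126 usable): 192.168.238.0/25
84 hosts -> /25 (126 usable): 192.168.238.128/25
65 hosts -> /25 (126 usable): 192.168.239.0/25
Allocation: 192.168.238.0/25 (99 hosts, 126 usable); 192.168.238.128/25 (84 hosts, 126 usable); 192.168.239.0/25 (65 hosts, 126 usable)


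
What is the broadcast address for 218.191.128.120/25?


Network: 218.191.128.0/25
Host bits = 7
Set all host bits to 1:
Broadcast: 218.191.128.127


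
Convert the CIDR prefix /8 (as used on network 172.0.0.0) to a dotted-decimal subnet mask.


/8 means 8 network bits, 24 host bits
Binary: 11111111000000000000000000000000
Mask: 255.0.0.0


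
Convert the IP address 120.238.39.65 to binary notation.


120 = 01111000
238 = 11101110
39 = 00100111
65 = 01000001
Binary: 01111000.11101110.00100111.01000001


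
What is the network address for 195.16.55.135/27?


IP:   11000011.00010000.00110111.10000111
Mask: 11111111.11111111.11111111.11100000
AND operation:
Net:  11000011.00010000.00110111.10000000
Network: 195.16.55.128/27


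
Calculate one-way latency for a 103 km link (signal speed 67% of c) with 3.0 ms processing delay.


Speed = 0.67 * 3e5 km/s = 201000 km/s
Propagation delay = 103 / 201000 = 0.0005 s = 0.5124 ms
Processing delay = 3.0 ms
Total one-way latency = 3.5124 ms


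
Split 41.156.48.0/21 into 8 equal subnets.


New prefix = 21 + 3 = 24
Each subnet has 256 addresses
  41.156.48.0/24
  41.156.49.0/24
  41.156.50.0/24
  41.156.51.0/24
  41.156.52.0/24
  41.156.53.0/24
  41.156.54.0/24
  41.156.55.0/24
Subnets: 41.156.48.0/24, 41.156.49.0/24, 41.156.50.0/24, 41.156.51.0/24, 41.156.52.0/24, 41.156.53.0/24, 41.156.54.0/24, 41.156.55.0/24


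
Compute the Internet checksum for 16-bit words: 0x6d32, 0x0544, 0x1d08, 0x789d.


Sum all words (with carry folding):
+ 0x6d32 = 0x6d32
+ 0x0544 = 0x7276
+ 0x1d08 = 0x8f7e
+ 0x789d = 0x081c
One's complement: ~0x081c
Checksum = 0xf7e3


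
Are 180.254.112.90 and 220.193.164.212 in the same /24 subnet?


Mask: 255.255.255.0
180.254.112.90 AND mask = 180.254.112.0
220.193.164.212 AND mask = 220.193.164.0
No, different subnets (180.254.112.0 vs 220.193.164.0)


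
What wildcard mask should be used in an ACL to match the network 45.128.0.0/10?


Subnet mask: 255.192.0.0
Wildcard = 255.255.255.255 - subnet mask
255 - 255 = 0
255 - 192 = 63
255 - 0 = 255
255 - 0 = 255
Wildcard: 0.63.255.255


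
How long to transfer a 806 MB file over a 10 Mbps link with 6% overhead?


Effective throughput = 10 * (1 - 6/100) = 9.4 Mbps
File size in Mb = 806 * 8 = 6448 Mb
Time = 6448 / 9.4
Time = 685.9574 seconds


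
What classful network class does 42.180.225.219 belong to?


First octet: 42
Binary: 00101010
0xxxxxxx -> Class A (1-126)
Class A, default mask 255.0.0.0 (/8)


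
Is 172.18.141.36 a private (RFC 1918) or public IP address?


RFC 1918 private ranges:
  10.0.0.0/8 (10.0.0.0 - 10.255.255.255)
  172.16.0.0/12 (172.16.0.0 - 172.31.255.255)
  192.168.0.0/16 (192.168.0.0 - 192.168.255.255)
Private (in 172.16.0.0/12)


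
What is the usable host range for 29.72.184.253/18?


Network: 29.72.128.0
Broadcast: 29.72.191.255
First usable = network + 1
Last usable = broadcast - 1
Range: 29.72.128.1 to 29.72.191.254


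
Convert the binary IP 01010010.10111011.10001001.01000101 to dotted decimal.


01010010 = 82
10111011 = 187
10001001 = 137
01000101 = 69
IP: 82.187.137.69


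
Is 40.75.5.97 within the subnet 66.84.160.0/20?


Subnet network: 66.84.160.0
Test IP AND mask: 40.75.0.0
No, 40.75.5.97 is not in 66.84.160.0/20


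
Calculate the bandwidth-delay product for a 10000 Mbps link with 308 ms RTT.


BDP = bandwidth * RTT
= 10000 Mbps * 308 ms
= 10000 * 1e6 * 308 / 1000 bits
= 3080000000 bits
= 385000000 bytes
= 375976.5625 KB
BDP = 3080000000 bits (385000000 bytes)


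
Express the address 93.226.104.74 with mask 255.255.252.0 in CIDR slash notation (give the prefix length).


Binary: 11111111.11111111.11111100.00000000
Count leading 1s
Prefix: /22


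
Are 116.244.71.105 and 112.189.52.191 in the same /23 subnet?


Mask: 255.255.254.0
116.244.71.105 AND mask = 116.244.70.0
112.189.52.191 AND mask = 112.189.52.0
No, different subnets (116.244.70.0 vs 112.189.52.0)


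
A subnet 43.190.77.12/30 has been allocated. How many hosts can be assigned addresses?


Host bits = 32 - 30 = 2
Total addresses = 2^2 = 4
Usable = total - 2 (network and broadcast)
Usable hosts: 2


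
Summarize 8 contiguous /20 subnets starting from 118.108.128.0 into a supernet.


Original prefix: /20
Number of subnets: 8 = 2^3
New prefix = 20 - 3 = 17
Supernet: 118.108.128.0/17


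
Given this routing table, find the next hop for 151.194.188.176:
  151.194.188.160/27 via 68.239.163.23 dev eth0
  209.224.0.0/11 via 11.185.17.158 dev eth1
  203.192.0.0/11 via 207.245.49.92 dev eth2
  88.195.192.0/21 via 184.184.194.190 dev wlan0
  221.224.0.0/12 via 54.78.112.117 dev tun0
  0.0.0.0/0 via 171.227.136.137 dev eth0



Longest prefix match for 151.194.188.176:
  /27 151.194.188.160: MATCH
  /11 209.224.0.0: no
  /11 203.192.0.0: no
  /21 88.195.192.0: no
  /12 221.224.0.0: no
  /0 0.0.0.0: MATCH
Selected: next-hop 68.239.163.23 via eth0 (matched /27)


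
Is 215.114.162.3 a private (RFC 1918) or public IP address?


RFC 1918 private ranges:
  10.0.0.0/8 (10.0.0.0 - 10.255.255.255)
  172.16.0.0/12 (172.16.0.0 - 172.31.255.255)
  192.168.0.0/16 (192.168.0.0 - 192.168.255.255)
Public (not in any RFC 1918 range)


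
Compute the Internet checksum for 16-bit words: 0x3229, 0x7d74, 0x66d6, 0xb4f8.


Sum all words (with carry folding):
+ 0x3229 = 0x3229
+ 0x7d74 = 0xaf9d
+ 0x66d6 = 0x1674
+ 0xb4f8 = 0xcb6c
One's complement: ~0xcb6c
Checksum = 0x3493


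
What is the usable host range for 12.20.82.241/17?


Network: 12.20.0.0
Broadcast: 12.20.127.255
First usable = network + 1
Last usable = broadcast - 1
Range: 12.20.0.1 to 12.20.127.254


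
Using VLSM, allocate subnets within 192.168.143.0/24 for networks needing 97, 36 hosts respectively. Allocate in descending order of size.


97 hosts -> /25 (126 usable): 192.168.143.0/25
36 hosts -> /26 (62 usable): 192.168.143.128/26
Allocation: 192.168.143.0/25 (97 hosts, 126 usable); 192.168.143.128/26 (36 hosts, 62 usable)


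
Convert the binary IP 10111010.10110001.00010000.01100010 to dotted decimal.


10111010 = 186
10110001 = 177
00010000 = 16
01100010 = 98
IP: 186.177.16.98


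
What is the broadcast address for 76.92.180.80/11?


Network: 76.64.0.0/11
Host bits = 21
Set all host bits to 1:
Broadcast: 76.95.255.255


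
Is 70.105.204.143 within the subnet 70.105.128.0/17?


Subnet network: 70.105.128.0
Test IP AND mask: 70.105.128.0
Yes, 70.105.204.143 is in 70.105.128.0/17


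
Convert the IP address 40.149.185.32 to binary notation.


40 = 00101000
149 = 10010101
185 = 10111001
32 = 00100000
Binary: 00101000.10010101.10111001.00100000


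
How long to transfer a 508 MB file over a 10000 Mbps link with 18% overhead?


Effective throughput = 10000 * (1 - 18/100) = 8200 Mbps
File size in Mb = 508 * 8 = 4064 Mb
Time = 4064 / 8200
Time = 0.4956 seconds


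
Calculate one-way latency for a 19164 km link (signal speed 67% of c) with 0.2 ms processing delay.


Speed = 0.67 * 3e5 km/s = 201000 km/s
Propagation delay = 19164 / 201000 = 0.0953 s = 95.3433 ms
Processing delay = 0.2 ms
Total one-way latency = 95.5433 ms


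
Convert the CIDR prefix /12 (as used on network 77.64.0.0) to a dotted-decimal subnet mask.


/12 means 12 network bits, 20 host bits
Binary: 11111111111100000000000000000000
Mask: 255.240.0.0


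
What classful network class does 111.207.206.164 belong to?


First octet: 111
Binary: 01101111
0xxxxxxx -> Class A (1-126)
Class A, default mask 255.0.0.0 (/8)


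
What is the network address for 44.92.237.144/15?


IP:   00101100.01011100.11101101.10010000
Mask: 11111111.11111110.00000000.00000000
AND operation:
Net:  00101100.01011100.00000000.00000000
Network: 44.92.0.0/15


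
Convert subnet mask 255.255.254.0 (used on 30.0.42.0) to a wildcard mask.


Subnet mask: 255.255.254.0
Wildcard = 255.255.255.255 - subnet mask
255 - 255 = 0
255 - 255 = 0
255 - 254 = 1
255 - 0 = 255
Wildcard: 0.0.1.255


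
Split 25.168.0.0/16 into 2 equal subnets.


New prefix = 16 + 1 = 17
Each subnet has 32768 addresses
  25.168.0.0/17
  25.168.128.0/17
Subnets: 25.168.0.0/17, 25.168.128.0/17


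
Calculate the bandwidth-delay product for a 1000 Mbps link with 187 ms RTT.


BDP = bandwidth * RTT
= 1000 Mbps * 187 ms
= 1000 * 1e6 * 187 / 1000 bits
= 187000000 bits
= 23375000 bytes
= 22827.1484 KB
BDP = 187000000 bits (23375000 bytes)


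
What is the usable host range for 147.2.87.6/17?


Network: 147.2.0.0
Broadcast: 147.2.127.255
First usable = network + 1
Last usable = broadcast - 1
Range: 147.2.0.1 to 147.2.127.254


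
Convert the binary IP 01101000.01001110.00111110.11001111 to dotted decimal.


01101000 = 104
01001110 = 78
00111110 = 62
11001111 = 207
IP: 104.78.62.207


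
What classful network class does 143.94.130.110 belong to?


First octet: 143
Binary: 10001111
10xxxxxx -> Class B (128-191)
Class B, default mask 255.255.0.0 (/16)


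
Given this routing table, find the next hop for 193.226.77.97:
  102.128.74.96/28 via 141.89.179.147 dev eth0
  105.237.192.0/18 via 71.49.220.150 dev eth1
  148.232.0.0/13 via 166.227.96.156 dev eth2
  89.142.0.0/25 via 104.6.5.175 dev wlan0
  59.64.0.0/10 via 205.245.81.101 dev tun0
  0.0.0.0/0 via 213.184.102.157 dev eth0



Longest prefix match for 193.226.77.97:
  /28 102.128.74.96: no
  /18 105.237.192.0: no
  /13 148.232.0.0: no
  /25 89.142.0.0: no
  /10 59.64.0.0: no
  /0 0.0.0.0: MATCH
Selected: next-hop 213.184.102.157 via eth0 (matched /0)


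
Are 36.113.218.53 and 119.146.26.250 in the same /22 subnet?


Mask: 255.255.252.0
36.113.218.53 AND mask = 36.113.216.0
119.146.26.250 AND mask = 119.146.24.0
No, different subnets (36.113.216.0 vs 119.146.24.0)


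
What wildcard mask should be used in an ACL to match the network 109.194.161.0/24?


Subnet mask: 255.255.255.0
Wildcard = 255.255.255.255 - subnet mask
255 - 255 = 0
255 - 255 = 0
255 - 255 = 0
255 - 0 = 255
Wildcard: 0.0.0.255


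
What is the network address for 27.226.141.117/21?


IP:   00011011.11100010.10001101.01110101
Mask: 11111111.11111111.11111000.00000000
AND operation:
Net:  00011011.11100010.10001000.00000000
Network: 27.226.136.0/21


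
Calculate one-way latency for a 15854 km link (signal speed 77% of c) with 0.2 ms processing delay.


Speed = 0.77 * 3e5 km/s = 231000 km/s
Propagation delay = 15854 / 231000 = 0.0686 s = 68.632 ms
Processing delay = 0.2 ms
Total one-way latency = 68.832 ms


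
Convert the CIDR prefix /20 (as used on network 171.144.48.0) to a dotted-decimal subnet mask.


/20 means 20 network bits, 12 host bits
Binary: 11111111111111111111000000000000
Mask: 255.255.240.0


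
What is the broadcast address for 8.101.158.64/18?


Network: 8.101.128.0/18
Host bits = 14
Set all host bits to 1:
Broadcast: 8.101.191.255


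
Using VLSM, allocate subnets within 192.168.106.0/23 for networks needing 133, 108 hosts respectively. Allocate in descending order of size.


133 hosts -> /24 (254 usable): 192.168.106.0/24
108 hosts -> /25 (126 usable): 192.168.107.0/25
Allocation: 192.168.106.0/24 (133 hosts, 254 usable); 192.168.107.0/25 (108 hosts, 126 usable)


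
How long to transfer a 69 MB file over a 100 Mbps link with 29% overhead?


Effective throughput = 100 * (1 - 29/100) = 71 Mbps
File size in Mb = 69 * 8 = 552 Mb
Time = 552 / 71
Time = 7.7746 seconds


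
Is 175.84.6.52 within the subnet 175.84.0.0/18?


Subnet network: 175.84.0.0
Test IP AND mask: 175.84.0.0
Yes, 175.84.6.52 is in 175.84.0.0/18


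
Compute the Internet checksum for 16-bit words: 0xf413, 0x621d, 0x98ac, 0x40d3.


Sum all words (with carry folding):
+ 0xf413 = 0xf413
+ 0x621d = 0x5631
+ 0x98ac = 0xeedd
+ 0x40d3 = 0x2fb1
One's complement: ~0x2fb1
Checksum = 0xd04e


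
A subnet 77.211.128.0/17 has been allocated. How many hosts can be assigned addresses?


Host bits = 32 - 17 = 15
Total addresses = 2^15 = 32768
Usable = total - 2 (network and broadcast)
Usable hosts: 32766


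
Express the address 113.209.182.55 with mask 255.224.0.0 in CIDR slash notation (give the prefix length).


Binary: 11111111.11100000.00000000.00000000
Count leading 1s
Prefix: /11


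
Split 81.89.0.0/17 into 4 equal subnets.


New prefix = 17 + 2 = 19
Each subnet has 8192 addresses
  81.89.0.0/19
  81.89.32.0/19
  81.89.64.0/19
  81.89.96.0/19
Subnets: 81.89.0.0/19, 81.89.32.0/19, 81.89.64.0/19, 81.89.96.0/19


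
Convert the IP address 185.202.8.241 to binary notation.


185 = 10111001
202 = 11001010
8 = 00001000
241 = 11110001
Binary: 10111001.11001010.00001000.11110001


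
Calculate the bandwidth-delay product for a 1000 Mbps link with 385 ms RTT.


BDP = bandwidth * RTT
= 1000 Mbps * 385 ms
= 1000 * 1e6 * 385 / 1000 bits
= 385000000 bits
= 48125000 bytes
= 46997.0703 KB
BDP = 385000000 bits (48125000 bytes)


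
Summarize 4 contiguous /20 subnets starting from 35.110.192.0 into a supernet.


Original prefix: /20
Number of subnets: 4 = 2^2
New prefix = 20 - 2 = 18
Supernet: 35.110.192.0/18


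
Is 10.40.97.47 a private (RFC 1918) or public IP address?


RFC 1918 private ranges:
  10.0.0.0/8 (10.0.0.0 - 10.255.255.255)
  172.16.0.0/12 (172.16.0.0 - 172.31.255.255)
  192.168.0.0/16 (192.168.0.0 - 192.168.255.255)
Private (in 10.0.0.0/8)


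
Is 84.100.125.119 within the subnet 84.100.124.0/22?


Subnet network: 84.100.124.0
Test IP AND mask: 84.100.124.0
Yes, 84.100.125.119 is in 84.100.124.0/22


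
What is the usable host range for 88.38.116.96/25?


Network: 88.38.116.0
Broadcast: 88.38.116.127
First usable = network + 1
Last usable = broadcast - 1
Range: 88.38.116.1 to 88.38.116.126


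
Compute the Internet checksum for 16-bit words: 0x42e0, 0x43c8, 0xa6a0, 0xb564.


Sum all words (with carry folding):
+ 0x42e0 = 0x42e0
+ 0x43c8 = 0x86a8
+ 0xa6a0 = 0x2d49
+ 0xb564 = 0xe2ad
One's complement: ~0xe2ad
Checksum = 0x1d52


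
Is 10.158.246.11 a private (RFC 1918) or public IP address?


RFC 1918 private ranges:
  10.0.0.0/8 (10.0.0.0 - 10.255.255.255)
  172.16.0.0/12 (172.16.0.0 - 172.31.255.255)
  192.168.0.0/16 (192.168.0.0 - 192.168.255.255)
Private (in 10.0.0.0/8)


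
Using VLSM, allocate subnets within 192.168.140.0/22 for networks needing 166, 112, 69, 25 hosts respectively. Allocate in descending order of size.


166 hosts -> /24 (254 usable): 192.168.140.0/24
112 hosts -> /25 (126 usable): 192.168.141.0/25
69 hosts -> /25 (126 usable): 192.168.141.128/25
25 hosts -> /27 (30 usable): 192.168.142.0/27
Allocation: 192.168.140.0/24 (166 hosts, 254 usable); 192.168.141.0/25 (112 hosts, 126 usable); 192.168.141.128/25 (69 hosts, 126 usable); 192.168.142.0/27 (25 hosts, 30 usable)


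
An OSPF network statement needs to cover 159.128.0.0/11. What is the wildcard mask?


Subnet mask: 255.224.0.0
Wildcard = 255.255.255.255 - subnet mask
255 - 255 = 0
255 - 224 = 31
255 - 0 = 255
255 - 0 = 255
Wildcard: 0.31.255.255


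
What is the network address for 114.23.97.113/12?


IP:   01110010.00010111.01100001.01110001
Mask: 11111111.11110000.00000000.00000000
AND operation:
Net:  01110010.00010000.00000000.00000000
Network: 114.16.0.0/12


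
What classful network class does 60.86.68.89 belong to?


First octet: 60
Binary: 00111100
0xxxxxxx -> Class A (1-126)
Class A, default mask 255.0.0.0 (/8)


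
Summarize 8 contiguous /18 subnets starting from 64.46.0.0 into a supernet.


Original prefix: /18
Number of subnets: 8 = 2^3
New prefix = 18 - 3 = 15
Supernet: 64.46.0.0/15


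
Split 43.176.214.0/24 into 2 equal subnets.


New prefix = 24 + 1 = 25
Each subnet has 128 addresses
  43.176.214.0/25
  43.176.214.128/25
Subnets: 43.176.214.0/25, 43.176.214.128/25


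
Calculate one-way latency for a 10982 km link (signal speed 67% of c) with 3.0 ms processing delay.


Speed = 0.67 * 3e5 km/s = 201000 km/s
Propagation delay = 10982 / 201000 = 0.0546 s = 54.6368 ms
Processing delay = 3.0 ms
Total one-way latency = 57.6368 ms


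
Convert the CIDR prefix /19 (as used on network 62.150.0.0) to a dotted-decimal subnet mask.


/19 means 19 network bits, 13 host bits
Binary: 11111111111111111110000000000000
Mask: 255.255.224.0


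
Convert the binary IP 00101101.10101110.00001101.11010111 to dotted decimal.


00101101 = 45
10101110 = 174
00001101 = 13
11010111 = 215
IP: 45.174.13.215


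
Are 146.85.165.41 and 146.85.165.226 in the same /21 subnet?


Mask: 255.255.248.0
146.85.165.41 AND mask = 146.85.160.0
146.85.165.226 AND mask = 146.85.160.0
Yes, same subnet (146.85.160.0)


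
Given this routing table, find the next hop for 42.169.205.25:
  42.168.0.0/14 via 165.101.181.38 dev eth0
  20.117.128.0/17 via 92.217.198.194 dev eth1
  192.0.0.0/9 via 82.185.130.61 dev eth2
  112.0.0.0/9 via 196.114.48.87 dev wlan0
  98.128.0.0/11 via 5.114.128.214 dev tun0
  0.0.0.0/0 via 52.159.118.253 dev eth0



Longest prefix match for 42.169.205.25:
  /14 42.168.0.0: MATCH
  /17 20.117.128.0: no
  /9 192.0.0.0: no
  /9 112.0.0.0: no
  /11 98.128.0.0: no
  /0 0.0.0.0: MATCH
Selected: next-hop 165.101.181.38 via eth0 (matched /14)


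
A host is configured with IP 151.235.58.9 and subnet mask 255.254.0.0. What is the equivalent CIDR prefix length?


Binary: 11111111.11111110.00000000.00000000
Count leading 1s
Prefix: /15


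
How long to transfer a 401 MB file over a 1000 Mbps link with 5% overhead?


Effective throughput = 1000 * (1 - 5/100) = 950 Mbps
File size in Mb = 401 * 8 = 3208 Mb
Time = 3208 / 950
Time = 3.3768 seconds


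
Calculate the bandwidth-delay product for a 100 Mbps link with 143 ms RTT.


BDP = bandwidth * RTT
= 100 Mbps * 143 ms
= 100 * 1e6 * 143 / 1000 bits
= 14300000 bits
= 1787500 bytes
= 1745.6055 KB
BDP = 14300000 bits (1787500 bytes)


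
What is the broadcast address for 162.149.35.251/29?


Network: 162.149.35.248/29
Host bits = 3
Set all host bits to 1:
Broadcast: 162.149.35.255


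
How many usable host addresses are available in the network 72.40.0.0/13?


Host bits = 32 - 13 = 19
Total addresses = 2^19 = 524288
Usable = total - 2 (network and broadcast)
Usable hosts: 524286


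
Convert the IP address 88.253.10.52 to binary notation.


88 = 01011000
253 = 11111101
10 = 00001010
52 = 00110100
Binary: 01011000.11111101.00001010.00110100


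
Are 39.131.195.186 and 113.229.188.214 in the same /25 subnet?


Mask: 255.255.255.128
39.131.195.186 AND mask = 39.131.195.128
113.229.188.214 AND mask = 113.229.188.128
No, different subnets (39.131.195.128 vs 113.229.188.128)


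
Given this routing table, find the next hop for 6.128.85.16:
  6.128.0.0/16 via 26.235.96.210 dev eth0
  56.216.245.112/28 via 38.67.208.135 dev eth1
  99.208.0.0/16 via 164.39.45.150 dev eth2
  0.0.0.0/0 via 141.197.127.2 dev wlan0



Longest prefix match for 6.128.85.16:
  /16 6.128.0.0: MATCH
  /28 56.216.245.112: no
  /16 99.208.0.0: no
  /0 0.0.0.0: MATCH
Selected: next-hop 26.235.96.210 via eth0 (matched /16)


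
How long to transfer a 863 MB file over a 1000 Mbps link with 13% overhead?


Effective throughput = 1000 * (1 - 13/100) = 870 Mbps
File size in Mb = 863 * 8 = 6904 Mb
Time = 6904 / 870
Time = 7.9356 seconds


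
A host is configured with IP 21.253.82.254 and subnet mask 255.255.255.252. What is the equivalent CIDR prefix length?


Binary: 11111111.11111111.11111111.11111100
Count leading 1s
Prefix: /30


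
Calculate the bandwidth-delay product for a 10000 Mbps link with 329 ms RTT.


BDP = bandwidth * RTT
= 10000 Mbps * 329 ms
= 10000 * 1e6 * 329 / 1000 bits
= 3290000000 bits
= 411250000 bytes
= 401611.3281 KB
BDP = 3290000000 bits (411250000 bytes)


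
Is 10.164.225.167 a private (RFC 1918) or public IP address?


RFC 1918 private ranges:
  10.0.0.0/8 (10.0.0.0 - 10.255.255.255)
  172.16.0.0/12 (172.16.0.0 - 172.31.255.255)
  192.168.0.0/16 (192.168.0.0 - 192.168.255.255)
Private (in 10.0.0.0/8)


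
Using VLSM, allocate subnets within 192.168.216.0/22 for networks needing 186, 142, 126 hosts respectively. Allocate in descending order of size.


186 hosts -> /24 (254 usable): 192.168.216.0/24
142 hosts -> /24 (254 usable): 192.168.217.0/24
126 hosts -> /25 (126 usable): 192.168.218.0/25
Allocation: 192.168.216.0/24 (186 hosts, 254 usable); 192.168.217.0/24 (142 hosts, 254 usable); 192.168.218.0/25 (126 hosts, 126 usable)


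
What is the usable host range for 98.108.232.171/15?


Network: 98.108.0.0
Broadcast: 98.109.255.255
First usable = network + 1
Last usable = broadcast - 1
Range: 98.108.0.1 to 98.109.255.254


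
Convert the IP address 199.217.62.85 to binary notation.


199 = 11000111
217 = 11011001
62 = 00111110
85 = 01010101
Binary: 11000111.11011001.00111110.01010101


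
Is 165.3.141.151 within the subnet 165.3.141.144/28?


Subnet network: 165.3.141.144
Test IP AND mask: 165.3.141.144
Yes, 165.3.141.151 is in 165.3.141.144/28


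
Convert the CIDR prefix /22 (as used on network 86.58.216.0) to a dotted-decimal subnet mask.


/22 means 22 network bits, 10 host bits
Binary: 11111111111111111111110000000000
Mask: 255.255.252.0


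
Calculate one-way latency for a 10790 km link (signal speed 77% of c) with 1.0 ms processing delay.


Speed = 0.77 * 3e5 km/s = 231000 km/s
Propagation delay = 10790 / 231000 = 0.0467 s = 46.71 ms
Processing delay = 1.0 ms
Total one-way latency = 47.71 ms


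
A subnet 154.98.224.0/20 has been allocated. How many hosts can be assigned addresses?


Host bits = 32 - 20 = 12
Total addresses = 2^12 = 4096
Usable = total - 2 (network and broadcast)
Usable hosts: 4094


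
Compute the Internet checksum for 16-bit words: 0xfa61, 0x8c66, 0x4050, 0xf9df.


Sum all words (with carry folding):
+ 0xfa61 = 0xfa61
+ 0x8c66 = 0x86c8
+ 0x4050 = 0xc718
+ 0xf9df = 0xc0f8
One's complement: ~0xc0f8
Checksum = 0x3f07


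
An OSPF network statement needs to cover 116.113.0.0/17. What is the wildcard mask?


Subnet mask: 255.255.128.0
Wildcard = 255.255.255.255 - subnet mask
255 - 255 = 0
255 - 255 = 0
255 - 128 = 127
255 - 0 = 255
Wildcard: 0.0.127.255


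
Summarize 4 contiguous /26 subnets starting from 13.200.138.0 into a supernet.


Original prefix: /26
Number of subnets: 4 = 2^2
New prefix = 26 - 2 = 24
Supernet: 13.200.138.0/24


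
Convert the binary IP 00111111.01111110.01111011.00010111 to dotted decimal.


00111111 = 63
01111110 = 126
01111011 = 123
00010111 = 23
IP: 63.126.123.23


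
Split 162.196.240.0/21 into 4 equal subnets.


New prefix = 21 + 2 = 23
Each subnet has 512 addresses
  162.196.240.0/23
  162.196.242.0/23
  162.196.244.0/23
  162.196.246.0/23
Subnets: 162.196.240.0/23, 162.196.242.0/23, 162.196.244.0/23, 162.196.246.0/23


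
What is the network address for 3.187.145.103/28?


IP:   00000011.10111011.10010001.01100111
Mask: 11111111.11111111.11111111.11110000
AND operation:
Net:  00000011.10111011.10010001.01100000
Network: 3.187.145.96/28


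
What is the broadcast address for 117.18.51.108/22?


Network: 117.18.48.0/22
Host bits = 10
Set all host bits to 1:
Broadcast: 117.18.51.255


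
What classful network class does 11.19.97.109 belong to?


First octet: 11
Binary: 00001011
0xxxxxxx -> Class A (1-126)
Class A, default mask 255.0.0.0 (/8)


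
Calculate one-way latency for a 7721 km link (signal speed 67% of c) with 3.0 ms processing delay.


Speed = 0.67 * 3e5 km/s = 201000 km/s
Propagation delay = 7721 / 201000 = 0.0384 s = 38.4129 ms
Processing delay = 3.0 ms
Total one-way latency = 41.4129 ms


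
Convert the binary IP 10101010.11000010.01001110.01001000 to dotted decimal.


10101010 = 170
11000010 = 194
01001110 = 78
01001000 = 72
IP: 170.194.78.72


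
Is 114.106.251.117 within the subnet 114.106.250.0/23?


Subnet network: 114.106.250.0
Test IP AND mask: 114.106.250.0
Yes, 114.106.251.117 is in 114.106.250.0/23


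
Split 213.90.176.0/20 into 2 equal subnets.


New prefix = 20 + 1 = 21
Each subnet has 2048 addresses
  213.90.176.0/21
  213.90.184.0/21
Subnets: 213.90.176.0/21, 213.90.184.0/21


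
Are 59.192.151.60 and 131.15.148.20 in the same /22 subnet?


Mask: 255.255.252.0
59.192.151.60 AND mask = 59.192.148.0
131.15.148.20 AND mask = 131.15.148.0
No, different subnets (59.192.148.0 vs 131.15.148.0)


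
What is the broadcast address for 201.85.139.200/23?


Network: 201.85.138.0/23
Host bits = 9
Set all host bits to 1:
Broadcast: 201.85.139.255


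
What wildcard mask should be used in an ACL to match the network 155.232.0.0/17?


Subnet mask: 255.255.128.0
Wildcard = 255.255.255.255 - subnet mask
255 - 255 = 0
255 - 255 = 0
255 - 128 = 127
255 - 0 = 255
Wildcard: 0.0.127.255


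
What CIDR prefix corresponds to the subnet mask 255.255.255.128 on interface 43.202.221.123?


Binary: 11111111.11111111.11111111.10000000
Count leading 1s
Prefix: /25


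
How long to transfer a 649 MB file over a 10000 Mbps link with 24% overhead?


Effective throughput = 10000 * (1 - 24/100) = 7600 Mbps
File size in Mb = 649 * 8 = 5192 Mb
Time = 5192 / 7600
Time = 0.6832 seconds


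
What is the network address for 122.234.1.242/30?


IP:   01111010.11101010.00000001.11110010
Mask: 11111111.11111111.11111111.11111100
AND operation:
Net:  01111010.11101010.00000001.11110000
Network: 122.234.1.240/30


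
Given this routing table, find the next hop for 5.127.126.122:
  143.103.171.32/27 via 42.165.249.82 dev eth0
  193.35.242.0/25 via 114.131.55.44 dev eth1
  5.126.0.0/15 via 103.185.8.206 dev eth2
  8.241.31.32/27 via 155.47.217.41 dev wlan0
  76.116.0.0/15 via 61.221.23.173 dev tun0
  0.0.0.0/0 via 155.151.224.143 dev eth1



Longest prefix match for 5.127.126.122:
  /27 143.103.171.32: no
  /25 193.35.242.0: no
  /15 5.126.0.0: MATCH
  /27 8.241.31.32: no
  /15 76.116.0.0: no
  /0 0.0.0.0: MATCH
Selected: next-hop 103.185.8.206 via eth2 (matched /15)
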